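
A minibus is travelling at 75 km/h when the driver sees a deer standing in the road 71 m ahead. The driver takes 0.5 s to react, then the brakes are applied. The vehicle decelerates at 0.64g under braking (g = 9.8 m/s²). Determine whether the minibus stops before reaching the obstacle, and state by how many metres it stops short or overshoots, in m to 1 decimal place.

Yes — it stops 26.0 m short of the obstacle

75 km/h ÷ 3.6 = 20.8333 m/s.
a = 0.64 × 9.8 = 6.272 m/s².
Reaction distance = 20.8333 × 0.5 = 10.417 m.
Braking distance = v²/(2a) = 434.026 / 12.544 = 34.600 m.
Total stopping distance = 10.417 + 34.600 = 45.017 m, vs 71 m available — it stops with 71 − 45.017 = 25.983 m to spare.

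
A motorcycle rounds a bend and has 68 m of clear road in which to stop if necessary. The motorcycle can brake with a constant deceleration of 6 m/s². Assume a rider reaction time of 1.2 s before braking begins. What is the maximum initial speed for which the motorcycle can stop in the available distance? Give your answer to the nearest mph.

Stopping distance: v·t_r + v²/(2a) = 68 with t_r = 1.2 s and a = 6.000 m/s².
So v² + 14.400 v − 816.00 = 0.
Positive root: v = −a·t_r + √((a·t_r)² + 2a·d) = −7.200 + √(51.840 + 816.00) = 22.2591 m/s.
22.2591 m/s ÷ 0.44704 = 49.792 mph.

Maximum speed ≈ 50 mph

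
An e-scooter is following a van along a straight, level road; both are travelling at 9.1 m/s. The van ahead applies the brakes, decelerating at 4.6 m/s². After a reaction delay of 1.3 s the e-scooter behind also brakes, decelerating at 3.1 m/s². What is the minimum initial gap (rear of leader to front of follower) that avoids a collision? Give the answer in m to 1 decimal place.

Minimum gap ≈ 16.2 m

Leader travels v²/(2a_L) = 82.810 / 9.200 = 9.001 m before stopping.
Follower covers v·t_r = 9.1000 × 1.3 = 11.830 m while reacting, then v²/(2a_F) = 82.810 / 6.200 = 13.356 m while braking, for a total of 11.830 + 13.356 = 25.186 m.
Since a_F ≤ a_L and the follower starts braking later, the follower is never slower than the leader, so the closest approach is when both have stopped.
Minimum gap = 25.186 − 9.001 = 16.185 m.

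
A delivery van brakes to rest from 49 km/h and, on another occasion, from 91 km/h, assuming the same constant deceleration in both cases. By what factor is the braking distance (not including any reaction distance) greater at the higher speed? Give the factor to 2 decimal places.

Braking distance d = v²/(2a), so with a fixed, d ∝ v².
Factor = (91/49)² = 1.8571² = 3.4488.

Factor ≈ 3.45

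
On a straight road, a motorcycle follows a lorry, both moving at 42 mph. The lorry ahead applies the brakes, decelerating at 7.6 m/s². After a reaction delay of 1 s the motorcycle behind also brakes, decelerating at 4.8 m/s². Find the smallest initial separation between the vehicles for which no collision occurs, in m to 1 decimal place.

42 mph × 0.44704 = 18.7757 m/s.
Leader travels v²/(2a_L) = 352.527 / 15.200 = 23.193 m before stopping.
Follower covers v·t_r = 18.7757 × 1 = 18.776 m while reacting, then v²/(2a_F) = 352.527 / 9.600 = 36.722 m while braking, for a total of 18.776 + 36.722 = 55.498 m.
Since a_F ≤ a_L and the follower starts braking later, the follower is never slower than the leader, so the closest approach is when both have stopped.
Minimum gap = 55.498 − 23.193 = 32.305 m.

Minimum gap ≈ 32.3 m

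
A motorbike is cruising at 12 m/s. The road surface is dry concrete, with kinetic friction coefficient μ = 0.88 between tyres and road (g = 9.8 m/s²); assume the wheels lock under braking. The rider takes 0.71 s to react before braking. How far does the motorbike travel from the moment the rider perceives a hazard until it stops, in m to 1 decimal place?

a = μg = 0.88 × 9.8 = 8.624 m/s².
Reaction distance = v·t_r = 12.0000 × 0.71 = 8.520 m.
Braking distance = v²/(2a) = 12.0000² / (2 × 8.624) = 144.000 / 17.248 = 8.349 m.
Total = 8.520 + 8.349 = 16.869 m.

Total stopping distance ≈ 16.9 m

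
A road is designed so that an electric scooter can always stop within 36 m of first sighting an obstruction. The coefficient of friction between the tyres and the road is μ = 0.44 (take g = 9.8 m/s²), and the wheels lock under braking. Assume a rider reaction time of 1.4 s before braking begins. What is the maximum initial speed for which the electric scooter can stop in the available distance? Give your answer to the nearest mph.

a = μg = 0.44 × 9.8 = 4.312 m/s².
Stopping distance: v·t_r + v²/(2a) = 36 with t_r = 1.4 s and a = 4.312 m/s².
So v² + 12.074 v − 310.46 = 0.
Positive root: v = −a·t_r + √((a·t_r)² + 2a·d) = −6.037 + √(36.445 + 310.46) = 12.5884 m/s.
12.5884 m/s ÷ 0.44704 = 28.159 mph.

Maximum speed ≈ 28 mph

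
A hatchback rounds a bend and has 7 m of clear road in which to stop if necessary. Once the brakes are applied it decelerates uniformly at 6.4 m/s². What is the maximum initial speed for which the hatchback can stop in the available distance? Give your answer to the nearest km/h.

v²/(2a) = d ⇒ v = √(2 × 6.400 × 7) = √89.60 = 9.4657 m/s.
9.4657 m/s × 3.6 = 34.077 km/h.

Maximum speed ≈ 34 km/h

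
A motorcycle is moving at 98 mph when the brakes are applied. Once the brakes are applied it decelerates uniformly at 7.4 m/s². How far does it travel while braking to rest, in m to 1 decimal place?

Braking distance ≈ 129.7 m

98 mph × 0.44704 = 43.8099 m/s.
Braking distance = v²/(2a) = 43.8099² / (2 × 7.400) = 1919.307 / 14.800 = 129.683 m.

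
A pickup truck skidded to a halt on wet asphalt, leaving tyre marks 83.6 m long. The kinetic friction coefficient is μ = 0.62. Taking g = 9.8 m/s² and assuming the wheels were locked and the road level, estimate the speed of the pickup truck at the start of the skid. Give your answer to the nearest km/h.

Initial speed ≈ 115 km/h

Deceleration a = μg = 0.62 × 9.8 = 6.076 m/s².
v = √(2a·d) = √(2 × 6.076 × 83.6) = √1015.907 = 31.8733 m/s.
= 31.8733 × 3.6 = 114.744 km/h.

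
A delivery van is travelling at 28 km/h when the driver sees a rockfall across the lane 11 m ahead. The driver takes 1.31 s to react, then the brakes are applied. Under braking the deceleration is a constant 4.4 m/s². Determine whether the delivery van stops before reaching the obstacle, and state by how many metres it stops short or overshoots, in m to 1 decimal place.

28 km/h ÷ 3.6 = 7.7778 m/s.
Reaction distance = 7.7778 × 1.31 = 10.189 m.
Braking distance = v²/(2a) = 60.494 / 8.800 = 6.874 m.
Total stopping distance = 10.189 + 6.874 = 17.063 m, vs 11 m available — it cannot stop in time and overshoots by 17.063 − 11 = 6.063 m.

No — it overshoots by 6.1 m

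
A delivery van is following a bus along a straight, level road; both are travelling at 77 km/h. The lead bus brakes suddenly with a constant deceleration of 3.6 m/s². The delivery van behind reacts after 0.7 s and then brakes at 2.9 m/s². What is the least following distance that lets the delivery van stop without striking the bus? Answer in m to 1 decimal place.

77 km/h ÷ 3.6 = 21.3889 m/s.
Leader travels v²/(2a_L) = 457.485 / 7.200 = 63.540 m before stopping.
Follower covers v·t_r = 21.3889 × 0.7 = 14.972 m while reacting, then v²/(2a_F) = 457.485 / 5.800 = 78.877 m while braking, for a total of 14.972 + 78.877 = 93.849 m.
Since a_F ≤ a_L and the follower starts braking later, the follower is never slower than the leader, so the closest approach is when both have stopped.
Minimum gap = 93.849 − 63.540 = 30.309 m.

Minimum gap ≈ 30.3 m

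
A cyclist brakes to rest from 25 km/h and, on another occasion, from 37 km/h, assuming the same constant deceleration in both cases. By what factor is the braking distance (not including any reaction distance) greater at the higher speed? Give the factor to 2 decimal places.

Braking distance d = v²/(2a), so with a fixed, d ∝ v².
Factor = (37/25)² = 1.4800² = 2.1904.

Factor ≈ 2.19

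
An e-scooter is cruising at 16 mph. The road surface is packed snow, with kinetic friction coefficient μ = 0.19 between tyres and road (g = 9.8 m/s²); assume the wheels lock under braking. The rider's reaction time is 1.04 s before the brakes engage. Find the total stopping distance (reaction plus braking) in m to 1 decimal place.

Total stopping distance ≈ 21.2 m

16 mph × 0.44704 = 7.1526 m/s.
a = μg = 0.19 × 9.8 = 1.862 m/s².
Reaction distance = v·t_r = 7.1526 × 1.04 = 7.439 m.
Braking distance = v²/(2a) = 7.1526² / (2 × 1.862) = 51.160 / 3.724 = 13.738 m.
Total = 7.439 + 13.738 = 21.177 m.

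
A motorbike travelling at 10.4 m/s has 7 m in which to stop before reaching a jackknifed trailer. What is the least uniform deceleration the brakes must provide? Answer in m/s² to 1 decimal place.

v² = 2a·d ⇒ a = v²/(2d) = 10.4000² / (2 × 7.000) = 108.160 / 14.000 = 7.7257 m/s².

Required deceleration ≈ 7.7 m/s²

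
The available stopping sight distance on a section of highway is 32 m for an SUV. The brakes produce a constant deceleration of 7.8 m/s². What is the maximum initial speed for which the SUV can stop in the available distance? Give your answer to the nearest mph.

v²/(2a) = d ⇒ v = √(2 × 7.800 × 32) = √499.20 = 22.3428 m/s.
22.3428 m/s ÷ 0.44704 = 49.979 mph.

Maximum speed ≈ 50 mph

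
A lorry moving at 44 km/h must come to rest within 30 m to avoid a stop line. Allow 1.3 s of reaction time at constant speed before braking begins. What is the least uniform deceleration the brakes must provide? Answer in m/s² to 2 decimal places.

Required deceleration ≈ 5.29 m/s²

44 km/h ÷ 3.6 = 12.2222 m/s.
Distance covered during reaction = 12.2222 × 1.3 = 15.889 m.
Distance available for braking: 30 − 15.889 = 14.111 m.
v² = 2a·d ⇒ a = v²/(2d) = 12.2222² / (2 × 14.111) = 149.382 / 28.222 = 5.2931 m/s².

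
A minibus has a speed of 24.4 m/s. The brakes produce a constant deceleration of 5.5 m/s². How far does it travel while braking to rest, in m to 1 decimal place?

Braking distance ≈ 54.1 m

Braking distance = v²/(2a) = 24.4000² / (2 × 5.500) = 595.360 / 11.000 = 54.124 m.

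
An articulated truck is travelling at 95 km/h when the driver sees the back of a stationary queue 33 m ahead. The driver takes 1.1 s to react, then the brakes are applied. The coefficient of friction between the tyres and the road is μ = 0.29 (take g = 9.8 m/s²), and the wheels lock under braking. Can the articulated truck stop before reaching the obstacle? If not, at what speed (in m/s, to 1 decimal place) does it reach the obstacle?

No — it strikes the obstacle at 26.0 m/s

95 km/h ÷ 3.6 = 26.3889 m/s.
a = μg = 0.29 × 9.8 = 2.842 m/s².
Reaction distance = 26.3889 × 1.1 = 29.028 m.
Braking distance needed to stop: v²/(2a) = 696.374 / 5.684 = 122.515 m, so total needed = 29.028 + 122.515 = 151.543 m > 33 m — it cannot stop.
Distance remaining when braking begins: 33 − 29.028 = 3.972 m.
v² = v₀² − 2a·d = 696.374 − 2 × 2.842 × 3.972 = 673.797 m²/s².
v = √673.797 = 25.958 m/s.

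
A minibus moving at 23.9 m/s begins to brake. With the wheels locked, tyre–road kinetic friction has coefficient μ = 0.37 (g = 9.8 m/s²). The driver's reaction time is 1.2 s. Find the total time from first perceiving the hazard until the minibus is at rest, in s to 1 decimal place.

Total time ≈ 7.8 s

a = μg = 0.37 × 9.8 = 3.626 m/s².
Braking time = v/a = 23.9000 / 3.626 = 6.591 s.
Total = 1.2 + 6.591 = 7.791 s.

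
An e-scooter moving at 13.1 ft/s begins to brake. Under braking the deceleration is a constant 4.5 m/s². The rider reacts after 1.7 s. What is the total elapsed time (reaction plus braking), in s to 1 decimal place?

13.1 ft/s × 0.3048 = 3.9929 m/s.
Braking time = v/a = 3.9929 / 4.500 = 0.887 s.
Total = 1.7 + 0.887 = 2.587 s.

Total time ≈ 2.6 s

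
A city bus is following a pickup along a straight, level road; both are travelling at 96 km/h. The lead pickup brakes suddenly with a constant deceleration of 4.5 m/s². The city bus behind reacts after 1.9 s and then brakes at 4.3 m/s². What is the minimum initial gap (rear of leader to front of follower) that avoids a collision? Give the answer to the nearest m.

Minimum gap ≈ 54 m

96 km/h ÷ 3.6 = 26.6667 m/s.
Leader travels v²/(2a_L) = 711.113 / 9.000 = 79.013 m before stopping.
Follower covers v·t_r = 26.6667 × 1.9 = 50.667 m while reacting, then v²/(2a_F) = 711.113 / 8.600 = 82.688 m while braking, for a total of 50.667 + 82.688 = 133.355 m.
Since a_F ≤ a_L and the follower starts braking later, the follower is never slower than the leader, so the closest approach is when both have stopped.
Minimum gap = 133.355 − 79.013 = 54.342 m.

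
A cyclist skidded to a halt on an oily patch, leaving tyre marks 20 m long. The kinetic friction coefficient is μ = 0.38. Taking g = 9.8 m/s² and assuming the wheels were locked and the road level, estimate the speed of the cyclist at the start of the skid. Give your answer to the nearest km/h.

Deceleration a = μg = 0.38 × 9.8 = 3.724 m/s².
v = √(2a·d) = √(2 × 3.724 × 20) = √148.960 = 12.2049 m/s.
= 12.2049 × 3.6 = 43.938 km/h.

Initial speed ≈ 44 km/h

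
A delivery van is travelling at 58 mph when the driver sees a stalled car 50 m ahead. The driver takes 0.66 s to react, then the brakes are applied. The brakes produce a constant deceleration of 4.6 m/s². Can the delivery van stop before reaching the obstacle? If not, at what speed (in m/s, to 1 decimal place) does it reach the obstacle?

58 mph × 0.44704 = 25.9283 m/s.
Reaction distance = 25.9283 × 0.66 = 17.113 m.
Braking distance needed to stop: v²/(2a) = 672.277 / 9.200 = 73.074 m, so total needed = 17.113 + 73.074 = 90.187 m > 50 m — it cannot stop.
Distance remaining when braking begins: 50 − 17.113 = 32.887 m.
v² = v₀² − 2a·d = 672.277 − 2 × 4.600 × 32.887 = 369.717 m²/s².
v = √369.717 = 19.228 m/s.

No — it strikes the obstacle at 19.2 m/s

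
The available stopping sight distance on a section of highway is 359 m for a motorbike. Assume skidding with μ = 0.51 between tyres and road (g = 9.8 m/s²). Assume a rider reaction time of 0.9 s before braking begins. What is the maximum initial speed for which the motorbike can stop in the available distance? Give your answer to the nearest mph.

a = μg = 0.51 × 9.8 = 4.998 m/s².
Stopping distance: v·t_r + v²/(2a) = 359 with t_r = 0.9 s and a = 4.998 m/s².
So v² + 8.996 v − 3588.56 = 0.
Positive root: v = −a·t_r + √((a·t_r)² + 2a·d) = −4.498 + √(20.232 + 3588.56) = 55.5752 m/s.
55.5752 m/s ÷ 0.44704 = 124.318 mph.

Maximum speed ≈ 124 mph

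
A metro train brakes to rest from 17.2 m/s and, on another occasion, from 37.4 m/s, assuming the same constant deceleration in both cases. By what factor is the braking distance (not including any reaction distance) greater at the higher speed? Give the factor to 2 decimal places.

Braking distance d = v²/(2a), so with a fixed, d ∝ v².
Factor = (37.4/17.2)² = 2.1744² = 4.7280.

Factor ≈ 4.73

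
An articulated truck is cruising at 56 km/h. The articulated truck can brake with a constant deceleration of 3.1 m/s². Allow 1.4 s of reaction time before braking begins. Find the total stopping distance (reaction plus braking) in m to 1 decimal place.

Total stopping distance ≈ 60.8 m

56 km/h ÷ 3.6 = 15.5556 m/s.
Reaction distance = v·t_r = 15.5556 × 1.4 = 21.778 m.
Braking distance = v²/(2a) = 15.5556² / (2 × 3.100) = 241.977 / 6.200 = 39.029 m.
Total = 21.778 + 39.029 = 60.807 m.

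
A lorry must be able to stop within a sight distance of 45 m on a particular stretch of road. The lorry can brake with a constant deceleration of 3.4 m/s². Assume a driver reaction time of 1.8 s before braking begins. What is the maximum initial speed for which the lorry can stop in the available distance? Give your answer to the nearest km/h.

Maximum speed ≈ 45 km/h

Stopping distance: v·t_r + v²/(2a) = 45 with t_r = 1.8 s and a = 3.400 m/s².
So v² + 12.240 v − 306.00 = 0.
Positive root: v = −a·t_r + √((a·t_r)² + 2a·d) = −6.120 + √(37.454 + 306.00) = 12.4125 m/s.
12.4125 m/s × 3.6 = 44.685 km/h.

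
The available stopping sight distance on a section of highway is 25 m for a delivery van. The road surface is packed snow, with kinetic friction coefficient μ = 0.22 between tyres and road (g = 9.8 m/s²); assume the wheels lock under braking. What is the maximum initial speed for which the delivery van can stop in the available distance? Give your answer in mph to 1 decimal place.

Maximum speed ≈ 23.2 mph

a = μg = 0.22 × 9.8 = 2.156 m/s².
v²/(2a) = d ⇒ v = √(2 × 2.156 × 25) = √107.80 = 10.3827 m/s.
10.3827 m/s ÷ 0.44704 = 23.225 mph.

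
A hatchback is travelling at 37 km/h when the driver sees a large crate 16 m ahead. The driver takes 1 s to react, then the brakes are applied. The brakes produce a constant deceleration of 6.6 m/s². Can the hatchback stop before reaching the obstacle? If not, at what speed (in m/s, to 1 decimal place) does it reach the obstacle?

37 km/h ÷ 3.6 = 10.2778 m/s.
Reaction distance = 10.2778 × 1 = 10.278 m.
Braking distance needed to stop: v²/(2a) = 105.633 / 13.200 = 8.002 m, so total needed = 10.278 + 8.002 = 18.280 m > 16 m — it cannot stop.
Distance remaining when braking begins: 16 − 10.278 = 5.722 m.
v² = v₀² − 2a·d = 105.633 − 2 × 6.600 × 5.722 = 30.103 m²/s².
v = √30.103 = 5.487 m/s.

No — it strikes the obstacle at 5.5 m/s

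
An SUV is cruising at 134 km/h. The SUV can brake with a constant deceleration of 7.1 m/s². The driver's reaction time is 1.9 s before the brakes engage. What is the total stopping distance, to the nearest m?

134 km/h ÷ 3.6 = 37.2222 m/s.
Reaction distance = v·t_r = 37.2222 × 1.9 = 70.722 m.
Braking distance = v²/(2a) = 37.2222² / (2 × 7.100) = 1385.492 / 14.200 = 97.570 m.
Total = 70.722 + 97.570 = 168.292 m.

Total stopping distance ≈ 168 m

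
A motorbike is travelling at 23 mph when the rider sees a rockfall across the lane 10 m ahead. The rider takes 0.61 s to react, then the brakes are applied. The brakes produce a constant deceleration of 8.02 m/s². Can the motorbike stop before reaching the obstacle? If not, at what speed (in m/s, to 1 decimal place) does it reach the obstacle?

No — it strikes the obstacle at 6.8 m/s

23 mph × 0.44704 = 10.2819 m/s.
Reaction distance = 10.2819 × 0.61 = 6.272 m.
Braking distance needed to stop: v²/(2a) = 105.717 / 16.040 = 6.591 m, so total needed = 6.272 + 6.591 = 12.863 m > 10 m — it cannot stop.
Distance remaining when braking begins: 10 − 6.272 = 3.728 m.
v² = v₀² − 2a·d = 105.717 − 2 × 8.020 × 3.728 = 45.920 m²/s².
v = √45.920 = 6.776 m/s.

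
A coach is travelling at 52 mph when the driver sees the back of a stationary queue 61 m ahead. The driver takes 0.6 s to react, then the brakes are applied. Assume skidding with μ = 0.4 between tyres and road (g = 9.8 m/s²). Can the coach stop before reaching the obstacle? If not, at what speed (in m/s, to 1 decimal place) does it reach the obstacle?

52 mph × 0.44704 = 23.2461 m/s.
a = μg = 0.4 × 9.8 = 3.920 m/s².
Reaction distance = 23.2461 × 0.6 = 13.948 m.
Braking distance needed to stop: v²/(2a) = 540.381 / 7.840 = 68.926 m, so total needed = 13.948 + 68.926 = 82.874 m > 61 m — it cannot stop.
Distance remaining when braking begins: 61 − 13.948 = 47.052 m.
v² = v₀² − 2a·d = 540.381 − 2 × 3.920 × 47.052 = 171.493 m²/s².
v = √171.493 = 13.096 m/s.

No — it strikes the obstacle at 13.1 m/s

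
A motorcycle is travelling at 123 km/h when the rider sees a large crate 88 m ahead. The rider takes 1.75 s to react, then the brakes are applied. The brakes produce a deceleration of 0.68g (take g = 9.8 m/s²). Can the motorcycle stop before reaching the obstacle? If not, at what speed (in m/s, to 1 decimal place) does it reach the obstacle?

No — it strikes the obstacle at 28.1 m/s

123 km/h ÷ 3.6 = 34.1667 m/s.
a = 0.68 × 9.8 = 6.664 m/s².
Reaction distance = 34.1667 × 1.75 = 59.792 m.
Braking distance needed to stop: v²/(2a) = 1167.363 / 13.328 = 87.587 m, so total needed = 59.792 + 87.587 = 147.379 m > 88 m — it cannot stop.
Distance remaining when braking begins: 88 − 59.792 = 28.208 m.
v² = v₀² − 2a·d = 1167.363 − 2 × 6.664 × 28.208 = 791.407 m²/s².
v = √791.407 = 28.132 m/s.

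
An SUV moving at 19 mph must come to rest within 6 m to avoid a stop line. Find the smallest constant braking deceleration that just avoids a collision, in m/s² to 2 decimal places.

19 mph × 0.44704 = 8.4938 m/s.
v² = 2a·d ⇒ a = v²/(2d) = 8.4938² / (2 × 6.000) = 72.145 / 12.000 = 6.0121 m/s².

Required deceleration ≈ 6.01 m/s²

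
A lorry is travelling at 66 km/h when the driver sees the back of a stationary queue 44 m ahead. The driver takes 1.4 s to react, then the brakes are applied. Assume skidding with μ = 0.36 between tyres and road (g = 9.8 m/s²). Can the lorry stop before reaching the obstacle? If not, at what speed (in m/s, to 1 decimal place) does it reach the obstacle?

66 km/h ÷ 3.6 = 18.3333 m/s.
a = μg = 0.36 × 9.8 = 3.528 m/s².
Reaction distance = 18.3333 × 1.4 = 25.667 m.
Braking distance needed to stop: v²/(2a) = 336.110 / 7.056 = 47.635 m, so total needed = 25.667 + 47.635 = 73.302 m > 44 m — it cannot stop.
Distance remaining when braking begins: 44 − 25.667 = 18.333 m.
v² = v₀² − 2a·d = 336.110 − 2 × 3.528 × 18.333 = 206.752 m²/s².
v = √206.752 = 14.379 m/s.

No — it strikes the obstacle at 14.4 m/s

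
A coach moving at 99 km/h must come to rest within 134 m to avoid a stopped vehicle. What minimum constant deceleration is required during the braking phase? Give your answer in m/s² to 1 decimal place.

Required deceleration ≈ 2.8 m/s²

99 km/h ÷ 3.6 = 27.5000 m/s.
v² = 2a·d ⇒ a = v²/(2d) = 27.5000² / (2 × 134.000) = 756.250 / 268.000 = 2.8218 m/s².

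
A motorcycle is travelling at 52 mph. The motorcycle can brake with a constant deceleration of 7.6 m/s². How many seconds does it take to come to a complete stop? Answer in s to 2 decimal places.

52 mph × 0.44704 = 23.2461 m/s.
Braking time = v/a = 23.2461 / 7.600 = 3.059 s.

Braking time ≈ 3.06 s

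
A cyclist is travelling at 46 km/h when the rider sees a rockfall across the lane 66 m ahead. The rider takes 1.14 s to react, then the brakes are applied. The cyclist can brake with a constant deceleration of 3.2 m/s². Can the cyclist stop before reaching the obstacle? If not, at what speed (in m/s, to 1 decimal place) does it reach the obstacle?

Yes — it stops about 25.9 m short of the obstacle, so it never reaches it

46 km/h ÷ 3.6 = 12.7778 m/s.
Reaction distance = 12.7778 × 1.14 = 14.567 m.
Braking distance = v²/(2a) = 163.272 / 6.400 = 25.511 m.
Total stopping distance = 14.567 + 25.511 = 40.078 m, vs 66 m available — it stops with 66 − 40.078 = 25.922 m to spare.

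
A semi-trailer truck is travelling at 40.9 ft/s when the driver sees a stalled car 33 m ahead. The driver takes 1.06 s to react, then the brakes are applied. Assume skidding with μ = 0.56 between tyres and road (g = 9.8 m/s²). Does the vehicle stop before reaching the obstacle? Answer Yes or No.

Yes

40.9 ft/s × 0.3048 = 12.4663 m/s.
a = μg = 0.56 × 9.8 = 5.488 m/s².
Reaction distance = 12.4663 × 1.06 = 13.214 m.
Braking distance = v²/(2a) = 155.409 / 10.976 = 14.159 m.
Total stopping distance = 13.214 + 14.159 = 27.373 m, vs 33 m available — it stops with 33 − 27.373 = 5.627 m to spare.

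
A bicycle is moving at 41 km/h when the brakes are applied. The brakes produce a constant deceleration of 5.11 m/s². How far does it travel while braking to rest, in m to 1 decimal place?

Braking distance ≈ 12.7 m

41 km/h ÷ 3.6 = 11.3889 m/s.
Braking distance = v²/(2a) = 11.3889² / (2 × 5.110) = 129.707 / 10.220 = 12.691 m.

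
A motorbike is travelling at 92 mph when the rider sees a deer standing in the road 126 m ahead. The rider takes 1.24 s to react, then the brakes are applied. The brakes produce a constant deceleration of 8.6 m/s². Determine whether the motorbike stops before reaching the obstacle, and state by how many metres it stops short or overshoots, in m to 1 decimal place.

No — it overshoots by 23.3 m

92 mph × 0.44704 = 41.1277 m/s.
Reaction distance = 41.1277 × 1.24 = 50.998 m.
Braking distance = v²/(2a) = 1691.488 / 17.200 = 98.342 m.
Total stopping distance = 50.998 + 98.342 = 149.340 m, vs 126 m available — it cannot stop in time and overshoots by 149.340 − 126 = 23.340 m.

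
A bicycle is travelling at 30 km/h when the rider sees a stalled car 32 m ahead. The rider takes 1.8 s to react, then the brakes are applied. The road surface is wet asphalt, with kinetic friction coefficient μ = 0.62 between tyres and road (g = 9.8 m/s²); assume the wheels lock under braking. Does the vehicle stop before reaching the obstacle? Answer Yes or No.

Yes

30 km/h ÷ 3.6 = 8.3333 m/s.
a = μg = 0.62 × 9.8 = 6.076 m/s².
Reaction distance = 8.3333 × 1.8 = 15.000 m.
Braking distance = v²/(2a) = 69.444 / 12.152 = 5.715 m.
Total stopping distance = 15.000 + 5.715 = 20.715 m, vs 32 m available — it stops with 32 − 20.715 = 11.285 m to spare.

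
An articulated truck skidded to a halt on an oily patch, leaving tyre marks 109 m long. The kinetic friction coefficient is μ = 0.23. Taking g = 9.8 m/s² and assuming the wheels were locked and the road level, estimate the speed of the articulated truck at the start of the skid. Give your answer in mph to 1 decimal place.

Deceleration a = μg = 0.23 × 9.8 = 2.254 m/s².
v = √(2a·d) = √(2 × 2.254 × 109) = √491.372 = 22.1669 m/s.
= 22.1669 ÷ 0.44704 = 49.586 mph.

Initial speed ≈ 49.6 mph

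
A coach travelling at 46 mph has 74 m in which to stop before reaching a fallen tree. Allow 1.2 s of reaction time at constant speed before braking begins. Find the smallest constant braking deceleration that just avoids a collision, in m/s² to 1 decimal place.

46 mph × 0.44704 = 20.5638 m/s.
Distance covered during reaction = 20.5638 × 1.2 = 24.677 m.
Distance available for braking: 74 − 24.677 = 49.323 m.
v² = 2a·d ⇒ a = v²/(2d) = 20.5638² / (2 × 49.323) = 422.870 / 98.646 = 4.2867 m/s².

Required deceleration ≈ 4.3 m/s²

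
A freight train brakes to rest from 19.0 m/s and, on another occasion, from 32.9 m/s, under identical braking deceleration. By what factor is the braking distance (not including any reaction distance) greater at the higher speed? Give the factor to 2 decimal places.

Factor ≈ 3.00

Braking distance d = v²/(2a), so with a fixed, d ∝ v².
Factor = (32.9/19.0)² = 1.7316² = 2.9984.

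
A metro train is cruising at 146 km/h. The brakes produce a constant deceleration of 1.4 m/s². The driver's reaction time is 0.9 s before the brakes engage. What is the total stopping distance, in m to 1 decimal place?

Total stopping distance ≈ 623.9 m

146 km/h ÷ 3.6 = 40.5556 m/s.
Reaction distance = v·t_r = 40.5556 × 0.9 = 36.500 m.
Braking distance = v²/(2a) = 40.5556² / (2 × 1.400) = 1644.757 / 2.800 = 587.413 m.
Total = 36.500 + 587.413 = 623.913 m.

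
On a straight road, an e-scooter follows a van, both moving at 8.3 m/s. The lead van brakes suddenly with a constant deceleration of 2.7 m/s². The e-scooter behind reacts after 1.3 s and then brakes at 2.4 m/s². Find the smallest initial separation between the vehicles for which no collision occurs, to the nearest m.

Leader travels v²/(2a_L) = 68.890 / 5.400 = 12.757 m before stopping.
Follower covers v·t_r = 8.3000 × 1.3 = 10.790 m while reacting, then v²/(2a_F) = 68.890 / 4.800 = 14.352 m while braking, for a total of 10.790 + 14.352 = 25.142 m.
Since a_F ≤ a_L and the follower starts braking later, the follower is never slower than the leader, so the closest approach is when both have stopped.
Minimum gap = 25.142 − 12.757 = 12.385 m.

Minimum gap ≈ 12 m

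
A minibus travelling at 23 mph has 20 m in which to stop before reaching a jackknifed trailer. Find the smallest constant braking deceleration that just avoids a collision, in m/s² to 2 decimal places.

23 mph × 0.44704 = 10.2819 m/s.
v² = 2a·d ⇒ a = v²/(2d) = 10.2819² / (2 × 20.000) = 105.717 / 40.000 = 2.6429 m/s².

Required deceleration ≈ 2.64 m/s²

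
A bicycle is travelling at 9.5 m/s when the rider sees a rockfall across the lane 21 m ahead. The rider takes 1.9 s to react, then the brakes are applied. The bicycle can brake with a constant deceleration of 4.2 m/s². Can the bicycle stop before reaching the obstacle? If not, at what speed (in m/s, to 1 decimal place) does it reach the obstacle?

No — it strikes the obstacle at 8.1 m/s

Reaction distance = 9.5000 × 1.9 = 18.050 m.
Braking distance needed to stop: v²/(2a) = 90.250 / 8.400 = 10.744 m, so total needed = 18.050 + 10.744 = 28.794 m > 21 m — it cannot stop.
Distance remaining when braking begins: 21 − 18.050 = 2.950 m.
v² = v₀² − 2a·d = 90.250 − 2 × 4.200 × 2.950 = 65.470 m²/s².
v = √65.470 = 8.091 m/s.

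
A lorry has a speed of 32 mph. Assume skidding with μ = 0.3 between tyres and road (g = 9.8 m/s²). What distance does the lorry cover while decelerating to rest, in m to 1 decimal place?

32 mph × 0.44704 = 14.3053 m/s.
a = μg = 0.3 × 9.8 = 2.940 m/s².
Braking distance = v²/(2a) = 14.3053² / (2 × 2.940) = 204.642 / 5.880 = 34.803 m.

Braking distance ≈ 34.8 m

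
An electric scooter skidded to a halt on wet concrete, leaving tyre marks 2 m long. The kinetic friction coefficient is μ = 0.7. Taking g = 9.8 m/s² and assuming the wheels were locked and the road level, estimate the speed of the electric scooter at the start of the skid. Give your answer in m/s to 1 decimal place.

Deceleration a = μg = 0.7 × 9.8 = 6.860 m/s².
v = √(2a·d) = √(2 × 6.860 × 2) = √27.440 = 5.2383 m/s.

Initial speed ≈ 5.2 m/s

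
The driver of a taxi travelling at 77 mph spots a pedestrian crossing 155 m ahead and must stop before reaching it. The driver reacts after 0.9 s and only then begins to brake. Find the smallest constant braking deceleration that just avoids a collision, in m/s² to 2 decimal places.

77 mph × 0.44704 = 34.4221 m/s.
Distance covered during reaction = 34.4221 × 0.9 = 30.980 m.
Distance available for braking: 155 − 30.980 = 124.020 m.
v² = 2a·d ⇒ a = v²/(2d) = 34.4221² / (2 × 124.020) = 1184.881 / 248.040 = 4.7770 m/s².

Required deceleration ≈ 4.78 m/s²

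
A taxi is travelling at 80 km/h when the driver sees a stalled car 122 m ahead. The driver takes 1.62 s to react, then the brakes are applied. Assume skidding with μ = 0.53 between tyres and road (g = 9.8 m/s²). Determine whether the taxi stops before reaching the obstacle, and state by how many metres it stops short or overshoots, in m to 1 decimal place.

80 km/h ÷ 3.6 = 22.2222 m/s.
a = μg = 0.53 × 9.8 = 5.194 m/s².
Reaction distance = 22.2222 × 1.62 = 36.000 m.
Braking distance = v²/(2a) = 493.826 / 10.388 = 47.538 m.
Total stopping distance = 36.000 + 47.538 = 83.538 m, vs 122 m available — it stops with 122 − 83.538 = 38.462 m to spare.

Yes — it stops 38.5 m short of the obstacle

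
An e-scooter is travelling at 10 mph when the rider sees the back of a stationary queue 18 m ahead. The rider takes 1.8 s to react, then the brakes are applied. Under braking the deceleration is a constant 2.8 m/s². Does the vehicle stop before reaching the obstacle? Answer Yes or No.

Yes

10 mph × 0.44704 = 4.4704 m/s.
Reaction distance = 4.4704 × 1.8 = 8.047 m.
Braking distance = v²/(2a) = 19.984 / 5.600 = 3.569 m.
Total stopping distance = 8.047 + 3.569 = 11.616 m, vs 18 m available — it stops with 18 − 11.616 = 6.384 m to spare.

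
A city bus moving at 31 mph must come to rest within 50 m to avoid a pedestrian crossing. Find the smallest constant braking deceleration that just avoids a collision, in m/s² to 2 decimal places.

Required deceleration ≈ 1.92 m/s²

31 mph × 0.44704 = 13.8582 m/s.
v² = 2a·d ⇒ a = v²/(2d) = 13.8582² / (2 × 50.000) = 192.050 / 100.000 = 1.9205 m/s².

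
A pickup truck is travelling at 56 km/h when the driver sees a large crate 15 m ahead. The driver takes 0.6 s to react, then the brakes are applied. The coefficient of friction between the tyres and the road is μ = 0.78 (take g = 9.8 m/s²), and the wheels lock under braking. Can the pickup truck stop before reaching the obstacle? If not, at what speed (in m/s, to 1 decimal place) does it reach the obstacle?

56 km/h ÷ 3.6 = 15.5556 m/s.
a = μg = 0.78 × 9.8 = 7.644 m/s².
Reaction distance = 15.5556 × 0.6 = 9.333 m.
Braking distance needed to stop: v²/(2a) = 241.977 / 15.288 = 15.828 m, so total needed = 9.333 + 15.828 = 25.161 m > 15 m — it cannot stop.
Distance remaining when braking begins: 15 − 9.333 = 5.667 m.
v² = v₀² − 2a·d = 241.977 − 2 × 7.644 × 5.667 = 155.340 m²/s².
v = √155.340 = 12.464 m/s.

No — it strikes the obstacle at 12.5 m/s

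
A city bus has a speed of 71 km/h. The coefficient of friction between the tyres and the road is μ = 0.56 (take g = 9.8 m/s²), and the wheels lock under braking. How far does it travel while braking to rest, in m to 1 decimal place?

71 km/h ÷ 3.6 = 19.7222 m/s.
a = μg = 0.56 × 9.8 = 5.488 m/s².
Braking distance = v²/(2a) = 19.7222² / (2 × 5.488) = 388.965 / 10.976 = 35.438 m.

Braking distance ≈ 35.4 m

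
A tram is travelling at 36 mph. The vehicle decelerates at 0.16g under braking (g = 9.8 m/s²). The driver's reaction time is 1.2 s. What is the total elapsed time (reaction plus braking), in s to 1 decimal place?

Total time ≈ 11.5 s

36 mph × 0.44704 = 16.0934 m/s.
a = 0.16 × 9.8 = 1.568 m/s².
Braking time = v/a = 16.0934 / 1.568 = 10.264 s.
Total = 1.2 + 10.264 = 11.464 s.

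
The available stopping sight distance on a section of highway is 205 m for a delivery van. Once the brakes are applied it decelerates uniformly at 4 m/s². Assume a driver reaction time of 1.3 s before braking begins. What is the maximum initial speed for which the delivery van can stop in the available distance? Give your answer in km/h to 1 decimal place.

Maximum speed ≈ 128.3 km/h

Stopping distance: v·t_r + v²/(2a) = 205 with t_r = 1.3 s and a = 4.000 m/s².
So v² + 10.400 v − 1640.00 = 0.
Positive root: v = −a·t_r + √((a·t_r)² + 2a·d) = −5.200 + √(27.040 + 1640.00) = 35.6294 m/s.
35.6294 m/s × 3.6 = 128.266 km/h.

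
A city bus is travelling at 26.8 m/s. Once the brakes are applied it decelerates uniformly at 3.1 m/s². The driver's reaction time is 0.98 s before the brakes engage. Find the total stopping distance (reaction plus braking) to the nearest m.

Total stopping distance ≈ 142 m

Reaction distance = v·t_r = 26.8000 × 0.98 = 26.264 m.
Braking distance = v²/(2a) = 26.8000² / (2 × 3.100) = 718.240 / 6.200 = 115.845 m.
Total = 26.264 + 115.845 = 142.109 m.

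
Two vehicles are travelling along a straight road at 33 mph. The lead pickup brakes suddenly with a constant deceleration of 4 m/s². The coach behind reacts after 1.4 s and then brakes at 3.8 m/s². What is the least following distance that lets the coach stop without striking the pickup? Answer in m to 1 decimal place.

33 mph × 0.44704 = 14.7523 m/s.
Leader travels v²/(2a_L) = 217.630 / 8.000 = 27.204 m before stopping.
Follower covers v·t_r = 14.7523 × 1.4 = 20.653 m while reacting, then v²/(2a_F) = 217.630 / 7.600 = 28.636 m while braking, for a total of 20.653 + 28.636 = 49.289 m.
Since a_F ≤ a_L and the follower starts braking later, the follower is never slower than the leader, so the closest approach is when both have stopped.
Minimum gap = 49.289 − 27.204 = 22.085 m.

Minimum gap ≈ 22.1 m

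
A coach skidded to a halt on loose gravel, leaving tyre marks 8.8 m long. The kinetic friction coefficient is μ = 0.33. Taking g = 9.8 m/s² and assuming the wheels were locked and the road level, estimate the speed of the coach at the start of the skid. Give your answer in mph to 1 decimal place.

Deceleration a = μg = 0.33 × 9.8 = 3.234 m/s².
v = √(2a·d) = √(2 × 3.234 × 8.8) = √56.918 = 7.5444 m/s.
= 7.5444 ÷ 0.44704 = 16.876 mph.

Initial speed ≈ 16.9 mph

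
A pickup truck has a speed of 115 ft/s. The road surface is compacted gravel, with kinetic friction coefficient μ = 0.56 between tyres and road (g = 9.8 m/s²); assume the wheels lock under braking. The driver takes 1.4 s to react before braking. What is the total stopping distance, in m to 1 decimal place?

Total stopping distance ≈ 161.0 m

115 ft/s × 0.3048 = 35.0520 m/s.
a = μg = 0.56 × 9.8 = 5.488 m/s².
Reaction distance = v·t_r = 35.0520 × 1.4 = 49.073 m.
Braking distance = v²/(2a) = 35.0520² / (2 × 5.488) = 1228.643 / 10.976 = 111.939 m.
Total = 49.073 + 111.939 = 161.012 m.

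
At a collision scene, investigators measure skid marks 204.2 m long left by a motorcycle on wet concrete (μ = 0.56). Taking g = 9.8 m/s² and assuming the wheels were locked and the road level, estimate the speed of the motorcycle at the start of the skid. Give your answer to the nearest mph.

Deceleration a = μg = 0.56 × 9.8 = 5.488 m/s².
v = √(2a·d) = √(2 × 5.488 × 204.2) = √2241.299 = 47.3424 m/s.
= 47.3424 ÷ 0.44704 = 105.902 mph.

Initial speed ≈ 106 mph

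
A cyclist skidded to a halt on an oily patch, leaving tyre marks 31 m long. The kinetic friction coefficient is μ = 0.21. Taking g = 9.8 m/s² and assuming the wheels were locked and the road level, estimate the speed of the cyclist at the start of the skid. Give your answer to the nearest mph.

Deceleration a = μg = 0.21 × 9.8 = 2.058 m/s².
v = √(2a·d) = √(2 × 2.058 × 31) = √127.596 = 11.2958 m/s.
= 11.2958 ÷ 0.44704 = 25.268 mph.

Initial speed ≈ 25 mph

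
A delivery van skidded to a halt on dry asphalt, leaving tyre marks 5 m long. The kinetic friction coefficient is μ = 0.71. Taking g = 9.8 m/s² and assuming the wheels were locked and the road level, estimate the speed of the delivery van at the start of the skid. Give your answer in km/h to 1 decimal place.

Initial speed ≈ 30.0 km/h

Deceleration a = μg = 0.71 × 9.8 = 6.958 m/s².
v = √(2a·d) = √(2 × 6.958 × 5) = √69.580 = 8.3415 m/s.
= 8.3415 × 3.6 = 30.029 km/h.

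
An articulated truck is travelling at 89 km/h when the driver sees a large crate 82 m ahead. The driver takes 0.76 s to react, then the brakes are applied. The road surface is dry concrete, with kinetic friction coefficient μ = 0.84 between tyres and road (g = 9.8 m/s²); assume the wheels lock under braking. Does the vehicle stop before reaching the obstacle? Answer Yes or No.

Yes

89 km/h ÷ 3.6 = 24.7222 m/s.
a = μg = 0.84 × 9.8 = 8.232 m/s².
Reaction distance = 24.7222 × 0.76 = 18.789 m.
Braking distance = v²/(2a) = 611.187 / 16.464 = 37.123 m.
Total stopping distance = 18.789 + 37.123 = 55.912 m, vs 82 m available — it stops with 82 − 55.912 = 26.088 m to spare.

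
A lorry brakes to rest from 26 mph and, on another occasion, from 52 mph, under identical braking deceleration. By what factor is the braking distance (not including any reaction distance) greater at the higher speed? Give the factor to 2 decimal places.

Braking distance d = v²/(2a), so with a fixed, d ∝ v².
Factor = (52/26)² = 2.0000² = 4.0000.

Factor ≈ 4.00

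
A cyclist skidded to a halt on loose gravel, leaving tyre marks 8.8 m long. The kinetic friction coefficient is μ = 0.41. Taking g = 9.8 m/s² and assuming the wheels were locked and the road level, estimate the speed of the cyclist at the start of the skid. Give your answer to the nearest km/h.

Deceleration a = μg = 0.41 × 9.8 = 4.018 m/s².
v = √(2a·d) = √(2 × 4.018 × 8.8) = √70.717 = 8.4093 m/s.
= 8.4093 × 3.6 = 30.273 km/h.

Initial speed ≈ 30 km/h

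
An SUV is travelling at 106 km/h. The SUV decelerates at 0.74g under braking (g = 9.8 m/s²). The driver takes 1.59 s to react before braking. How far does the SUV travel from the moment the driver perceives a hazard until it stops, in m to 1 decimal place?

106 km/h ÷ 3.6 = 29.4444 m/s.
a = 0.74 × 9.8 = 7.252 m/s².
Reaction distance = v·t_r = 29.4444 × 1.59 = 46.817 m.
Braking distance = v²/(2a) = 29.4444² / (2 × 7.252) = 866.973 / 14.504 = 59.775 m.
Total = 46.817 + 59.775 = 106.592 m.

Total stopping distance ≈ 106.6 m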